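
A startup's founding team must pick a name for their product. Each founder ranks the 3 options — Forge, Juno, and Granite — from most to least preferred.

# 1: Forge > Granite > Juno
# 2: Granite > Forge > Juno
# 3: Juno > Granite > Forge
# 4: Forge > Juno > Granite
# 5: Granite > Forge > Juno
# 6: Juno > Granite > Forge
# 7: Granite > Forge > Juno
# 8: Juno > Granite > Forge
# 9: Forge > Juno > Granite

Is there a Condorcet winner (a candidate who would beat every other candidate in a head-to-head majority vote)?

Head-to-head results (9 voters total):
Forge vs Juno: Forge wins 6–3.
Forge vs Granite: Granite wins 6–3.
Juno vs Granite: Juno wins 5–4.
No candidate beats all others: Forge beats Juno beats Granite beats Forge, a majority cycle.

No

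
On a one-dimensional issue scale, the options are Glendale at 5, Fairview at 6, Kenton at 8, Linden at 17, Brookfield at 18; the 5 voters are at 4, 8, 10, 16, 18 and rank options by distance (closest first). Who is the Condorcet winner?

Kenton

With single-peaked preferences on a line, the Condorcet winner is the candidate closest to the median voter.
The median voter (position 10) is closest to Kenton at 8.
Check: Kenton vs Fairview — voters closer to Kenton: 4 of 5.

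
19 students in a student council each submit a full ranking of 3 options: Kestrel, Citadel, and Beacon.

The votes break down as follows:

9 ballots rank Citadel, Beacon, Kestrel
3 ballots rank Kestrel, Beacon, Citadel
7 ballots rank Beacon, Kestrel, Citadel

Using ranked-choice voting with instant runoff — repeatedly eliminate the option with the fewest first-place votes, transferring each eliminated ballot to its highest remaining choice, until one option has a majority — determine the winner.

Round 1: Citadel 9, Beacon 7, Kestrel 3. Kestrel has the fewest and is eliminated.
Round 2: Beacon 10, Citadel 9. Beacon has a majority.

Beacon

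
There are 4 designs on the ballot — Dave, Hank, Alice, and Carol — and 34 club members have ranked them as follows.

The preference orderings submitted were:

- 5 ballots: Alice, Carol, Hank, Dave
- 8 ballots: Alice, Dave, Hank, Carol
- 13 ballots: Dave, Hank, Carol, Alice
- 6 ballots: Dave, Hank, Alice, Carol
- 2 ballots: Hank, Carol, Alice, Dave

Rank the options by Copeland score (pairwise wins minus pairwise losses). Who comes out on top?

Dave

Pairwise results:
  Dave vs Hank: Dave wins 27–7.
  Dave vs Alice: Dave wins 19–15.
  Dave vs Carol: Dave wins 27–7.
  Hank vs Alice: Hank wins 21–13.
  Hank vs Carol: Hank wins 29–5.
  Alice vs Carol: Alice wins 19–15.
Copeland scores (wins − losses):
  Dave: 3 − 0 = 3
  Hank: 2 − 1 = 1
  Alice: 1 − 2 = -1
  Carol: 0 − 3 = -3
Dave has the best Copeland score.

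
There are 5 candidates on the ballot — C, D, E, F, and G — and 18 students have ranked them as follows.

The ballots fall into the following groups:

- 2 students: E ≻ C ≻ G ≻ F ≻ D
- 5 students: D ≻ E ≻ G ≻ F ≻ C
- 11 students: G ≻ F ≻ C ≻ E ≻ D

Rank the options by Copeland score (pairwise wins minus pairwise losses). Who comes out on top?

G

Pairwise results:
  C vs D: C wins 13–5.
  C vs E: C wins 11–7.
  C vs F: F wins 16–2.
  C vs G: G wins 16–2.
  D vs E: E wins 13–5.
  D vs F: F wins 13–5.
  D vs G: G wins 13–5.
  E vs F: F wins 11–7.
  E vs G: G wins 11–7.
  F vs G: G wins 18–0.
Copeland scores (wins − losses):
  C: 2 − 2 = 0
  D: 0 − 4 = -4
  E: 1 − 3 = -2
  F: 3 − 1 = 2
  G: 4 − 0 = 4
G has the best Copeland score.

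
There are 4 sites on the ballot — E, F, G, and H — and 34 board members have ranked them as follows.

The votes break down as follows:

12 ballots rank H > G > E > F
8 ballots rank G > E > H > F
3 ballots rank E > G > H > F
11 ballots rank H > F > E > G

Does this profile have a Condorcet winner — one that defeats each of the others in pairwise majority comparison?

Yes

Head-to-head results (34 voters total):
E vs F: E wins 23–11.
E vs G: G wins 20–14.
E vs H: H wins 23–11.
F vs G: G wins 23–11.
F vs H: H wins 34–0.
G vs H: H wins 23–11.
H beats each rival — E (23–11), F (34–0), G (23–11) — so H is the Condorcet winner.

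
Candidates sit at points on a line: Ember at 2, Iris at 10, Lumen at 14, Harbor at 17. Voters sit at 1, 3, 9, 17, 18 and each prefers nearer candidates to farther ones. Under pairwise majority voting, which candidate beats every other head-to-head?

With single-peaked preferences on a line, the Condorcet winner is the candidate closest to the median voter.
The median voter (position 9) is closest to Iris at 10.
Check: Iris vs Lumen — voters closer to Iris: 3 of 5.

Iris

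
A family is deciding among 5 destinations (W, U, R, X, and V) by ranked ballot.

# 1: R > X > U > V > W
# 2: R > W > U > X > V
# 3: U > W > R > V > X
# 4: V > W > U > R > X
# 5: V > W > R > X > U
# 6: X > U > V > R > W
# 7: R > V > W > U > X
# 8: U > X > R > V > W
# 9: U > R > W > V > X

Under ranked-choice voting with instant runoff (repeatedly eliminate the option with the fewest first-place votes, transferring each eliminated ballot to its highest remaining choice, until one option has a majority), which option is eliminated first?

Round 1: U 3, R 3, V 2, X 1, W 0. W has the fewest and is eliminated.
Round 2: U 3, R 3, V 2, X 1. X has the fewest and is eliminated.
Round 3: U 4, R 3, V 2. V has the fewest and is eliminated.
Round 4: U 5, R 4. U has a majority.

W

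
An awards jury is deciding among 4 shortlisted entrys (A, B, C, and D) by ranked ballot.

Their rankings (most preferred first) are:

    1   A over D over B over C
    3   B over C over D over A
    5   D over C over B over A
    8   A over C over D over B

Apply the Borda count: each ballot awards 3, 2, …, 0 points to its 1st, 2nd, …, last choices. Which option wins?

Borda scores:
  A: 3 + 3·0 + 5·0 + 8·3 = 27
  B: 1 + 3·3 + 5·1 + 8·0 = 15
  C: 0 + 3·2 + 5·2 + 8·2 = 32
  D: 2 + 3·1 + 5·3 + 8·1 = 28
C has the highest total.

C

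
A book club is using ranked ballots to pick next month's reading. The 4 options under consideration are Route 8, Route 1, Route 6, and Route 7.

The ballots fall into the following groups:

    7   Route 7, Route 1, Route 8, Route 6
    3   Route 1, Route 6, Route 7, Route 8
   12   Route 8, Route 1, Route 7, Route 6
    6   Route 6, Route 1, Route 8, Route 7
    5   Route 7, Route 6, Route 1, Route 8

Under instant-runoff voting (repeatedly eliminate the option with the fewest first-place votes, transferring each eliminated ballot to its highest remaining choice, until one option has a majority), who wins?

Round 1: Route 8 12, Route 7 12, Route 6 6, Route 1 3. Route 1 has the fewest and is eliminated.
Round 2: Route 8 12, Route 7 12, Route 6 9. Route 6 has the fewest and is eliminated.
Round 3: Route 8 18, Route 7 15. Route 8 has a majority.

Route 8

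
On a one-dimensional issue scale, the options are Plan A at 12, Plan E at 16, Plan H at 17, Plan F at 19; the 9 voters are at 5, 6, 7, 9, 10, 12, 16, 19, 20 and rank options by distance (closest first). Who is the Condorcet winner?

With single-peaked preferences on a line, the Condorcet winner is the candidate closest to the median voter.
The median voter (position 10) is closest to Plan A at 12.
Check: Plan A vs Plan E — voters closer to Plan A: 6 of 9.

Plan A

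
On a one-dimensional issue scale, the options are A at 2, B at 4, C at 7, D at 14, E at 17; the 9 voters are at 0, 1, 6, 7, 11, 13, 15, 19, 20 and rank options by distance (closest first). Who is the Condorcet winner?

With single-peaked preferences on a line, the Condorcet winner is the candidate closest to the median voter.
The median voter (position 11) is closest to D at 14.
Check: D vs A — voters closer to D: 5 of 9.

D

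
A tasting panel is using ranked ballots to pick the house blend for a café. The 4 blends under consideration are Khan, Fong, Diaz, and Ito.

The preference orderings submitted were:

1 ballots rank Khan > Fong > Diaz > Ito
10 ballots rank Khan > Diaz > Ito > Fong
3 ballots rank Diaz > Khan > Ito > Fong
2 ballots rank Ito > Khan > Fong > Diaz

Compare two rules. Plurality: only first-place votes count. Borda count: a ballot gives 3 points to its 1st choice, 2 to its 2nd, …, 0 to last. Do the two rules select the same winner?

Plurality first-place counts: Khan 11, Fong 0, Diaz 3, Ito 2 → Khan.
Borda totals: Khan 43, Fong 4, Diaz 30, Ito 19 → Khan.
The two rules agree on Khan.

Yes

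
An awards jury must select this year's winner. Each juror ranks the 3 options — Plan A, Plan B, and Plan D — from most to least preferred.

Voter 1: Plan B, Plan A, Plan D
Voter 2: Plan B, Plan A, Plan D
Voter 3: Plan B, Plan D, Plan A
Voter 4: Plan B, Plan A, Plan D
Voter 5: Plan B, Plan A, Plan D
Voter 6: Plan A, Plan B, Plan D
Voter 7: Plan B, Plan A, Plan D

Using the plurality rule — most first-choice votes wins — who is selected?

First-place vote totals:
  Plan A: 1
  Plan B: 6
  Plan D: 0
Plan B has the most first-place votes.

Plan B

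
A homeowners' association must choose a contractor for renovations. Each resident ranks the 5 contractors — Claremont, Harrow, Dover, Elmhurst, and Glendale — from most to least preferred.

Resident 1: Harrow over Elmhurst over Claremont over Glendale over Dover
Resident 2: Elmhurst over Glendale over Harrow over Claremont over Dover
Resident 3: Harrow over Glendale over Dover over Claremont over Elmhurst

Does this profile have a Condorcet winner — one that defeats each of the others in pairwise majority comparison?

Yes

Head-to-head results (3 voters total):
Claremont vs Harrow: Harrow wins 3–0.
Claremont vs Dover: Claremont wins 2–1.
Claremont vs Elmhurst: Elmhurst wins 2–1.
Claremont vs Glendale: Glendale wins 2–1.
Harrow vs Dover: Harrow wins 3–0.
Harrow vs Elmhurst: Harrow wins 2–1.
Harrow vs Glendale: Harrow wins 2–1.
Dover vs Elmhurst: Elmhurst wins 2–1.
Dover vs Glendale: Glendale wins 3–0.
Elmhurst vs Glendale: Elmhurst wins 2–1.
Harrow beats each rival — Claremont (3–0), Dover (3–0), Elmhurst (2–1), Glendale (2–1) — so Harrow is the Condorcet winner.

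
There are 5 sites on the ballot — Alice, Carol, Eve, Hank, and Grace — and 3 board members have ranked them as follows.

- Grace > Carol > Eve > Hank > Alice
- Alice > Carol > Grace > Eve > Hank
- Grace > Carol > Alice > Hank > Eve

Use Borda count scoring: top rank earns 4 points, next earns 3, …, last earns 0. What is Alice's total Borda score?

Borda scores:
  Alice: 0 + 4 + 2 = 6
  Carol: 3 + 3 + 3 = 9
  Eve: 2 + 1 + 0 = 3
  Hank: 1 + 0 + 1 = 2
  Grace: 4 + 2 + 4 = 10

6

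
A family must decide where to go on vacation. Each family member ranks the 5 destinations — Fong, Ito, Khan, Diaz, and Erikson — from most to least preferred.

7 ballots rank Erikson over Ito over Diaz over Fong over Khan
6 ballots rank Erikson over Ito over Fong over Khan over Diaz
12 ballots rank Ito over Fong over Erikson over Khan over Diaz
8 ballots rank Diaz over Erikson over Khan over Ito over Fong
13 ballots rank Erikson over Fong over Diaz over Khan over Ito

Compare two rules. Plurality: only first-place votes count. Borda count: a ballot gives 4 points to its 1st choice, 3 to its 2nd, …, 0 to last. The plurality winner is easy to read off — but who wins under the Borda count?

Plurality first-place counts: Fong 0, Ito 12, Khan 0, Diaz 8, Erikson 26 → Erikson.
Borda totals: Fong 94, Ito 95, Khan 47, Diaz 72, Erikson 152 → Erikson.

Erikson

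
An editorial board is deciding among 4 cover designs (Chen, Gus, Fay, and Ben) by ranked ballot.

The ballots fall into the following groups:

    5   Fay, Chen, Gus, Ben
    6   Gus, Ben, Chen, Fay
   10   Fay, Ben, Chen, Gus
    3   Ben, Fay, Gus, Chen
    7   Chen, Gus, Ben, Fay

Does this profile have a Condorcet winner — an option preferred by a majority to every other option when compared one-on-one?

No

Head-to-head results (31 voters total):
Chen vs Gus: Chen wins 22–9.
Chen vs Fay: Fay wins 18–13.
Chen vs Ben: Ben wins 19–12.
Gus vs Fay: Fay wins 18–13.
Gus vs Ben: Gus wins 18–13.
Fay vs Ben: Ben wins 16–15.
No candidate beats all others: Chen beats Gus beats Ben beats Chen, a majority cycle.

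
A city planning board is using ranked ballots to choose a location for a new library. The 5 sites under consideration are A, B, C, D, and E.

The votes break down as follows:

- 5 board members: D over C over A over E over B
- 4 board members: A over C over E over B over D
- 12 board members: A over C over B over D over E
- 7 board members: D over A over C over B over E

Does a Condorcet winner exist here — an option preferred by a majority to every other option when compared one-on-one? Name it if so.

Head-to-head results (28 voters total):
A vs B: A wins 28–0.
A vs C: A wins 23–5.
A vs D: A wins 16–12.
A vs E: A wins 28–0.
B vs C: C wins 28–0.
B vs D: B wins 16–12.
B vs E: B wins 19–9.
C vs D: C wins 16–12.
C vs E: C wins 28–0.
D vs E: D wins 24–4.
A beats each rival — B (28–0), C (23–5), D (16–12), E (28–0) — so A is the Condorcet winner.

A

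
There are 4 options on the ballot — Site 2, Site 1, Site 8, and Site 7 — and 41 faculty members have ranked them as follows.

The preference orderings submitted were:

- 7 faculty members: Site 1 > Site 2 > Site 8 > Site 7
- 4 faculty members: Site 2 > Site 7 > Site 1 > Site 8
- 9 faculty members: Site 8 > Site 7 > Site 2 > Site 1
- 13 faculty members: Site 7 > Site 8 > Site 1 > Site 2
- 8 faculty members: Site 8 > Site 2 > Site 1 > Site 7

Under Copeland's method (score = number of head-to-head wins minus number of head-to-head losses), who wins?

Site 8

Pairwise results:
  Site 2 vs Site 1: Site 2 wins 21–20.
  Site 2 vs Site 8: Site 8 wins 30–11.
  Site 2 vs Site 7: Site 7 wins 22–19.
  Site 1 vs Site 8: Site 8 wins 30–11.
  Site 1 vs Site 7: Site 7 wins 26–15.
  Site 8 vs Site 7: Site 8 wins 24–17.
Copeland scores (wins − losses):
  Site 2: 1 − 2 = -1
  Site 1: 0 − 3 = -3
  Site 8: 3 − 0 = 3
  Site 7: 2 − 1 = 1
Site 8 has the best Copeland score.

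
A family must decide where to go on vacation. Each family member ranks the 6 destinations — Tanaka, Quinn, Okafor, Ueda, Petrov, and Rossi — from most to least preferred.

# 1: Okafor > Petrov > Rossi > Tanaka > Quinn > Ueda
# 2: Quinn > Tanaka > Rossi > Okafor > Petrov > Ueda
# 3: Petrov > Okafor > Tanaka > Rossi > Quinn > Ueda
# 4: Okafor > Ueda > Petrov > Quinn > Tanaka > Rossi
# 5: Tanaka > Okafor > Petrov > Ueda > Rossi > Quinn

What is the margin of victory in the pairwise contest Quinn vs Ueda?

Ballots ranking Quinn above Ueda: 3.
Ballots ranking Ueda above Quinn: 2.
Quinn wins 3–2, a margin of 1.

1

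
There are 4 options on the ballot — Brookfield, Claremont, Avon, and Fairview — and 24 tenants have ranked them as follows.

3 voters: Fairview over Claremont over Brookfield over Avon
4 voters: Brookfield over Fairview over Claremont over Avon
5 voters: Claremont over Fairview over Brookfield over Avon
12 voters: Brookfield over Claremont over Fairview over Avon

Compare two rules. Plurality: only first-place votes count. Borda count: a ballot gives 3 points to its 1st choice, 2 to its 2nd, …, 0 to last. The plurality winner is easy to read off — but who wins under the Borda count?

Plurality first-place counts: Brookfield 16, Claremont 5, Avon 0, Fairview 3 → Brookfield.
Borda totals: Brookfield 56, Claremont 49, Avon 0, Fairview 39 → Brookfield.

Brookfield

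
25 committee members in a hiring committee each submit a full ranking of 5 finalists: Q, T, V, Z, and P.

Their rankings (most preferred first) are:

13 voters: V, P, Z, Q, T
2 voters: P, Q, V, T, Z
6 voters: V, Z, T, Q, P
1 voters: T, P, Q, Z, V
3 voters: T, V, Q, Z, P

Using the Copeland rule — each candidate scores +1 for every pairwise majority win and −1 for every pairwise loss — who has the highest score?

V

Pairwise results:
  Q vs T: Q wins 15–10.
  Q vs V: V wins 22–3.
  Q vs Z: Z wins 19–6.
  Q vs P: P wins 16–9.
  T vs V: V wins 21–4.
  T vs Z: Z wins 19–6.
  T vs P: P wins 15–10.
  V vs Z: V wins 24–1.
  V vs P: V wins 22–3.
  Z vs P: P wins 16–9.
Copeland scores (wins − losses):
  Q: 1 − 3 = -2
  T: 0 − 4 = -4
  V: 4 − 0 = 4
  Z: 2 − 2 = 0
  P: 3 − 1 = 2
V has the best Copeland score.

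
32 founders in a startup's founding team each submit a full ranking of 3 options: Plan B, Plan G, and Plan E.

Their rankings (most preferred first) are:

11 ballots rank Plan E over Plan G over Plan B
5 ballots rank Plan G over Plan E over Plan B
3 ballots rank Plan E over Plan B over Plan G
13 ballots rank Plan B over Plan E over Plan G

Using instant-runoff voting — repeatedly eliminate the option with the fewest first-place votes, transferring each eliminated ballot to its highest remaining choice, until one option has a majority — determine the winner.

Round 1: Plan E 14, Plan B 13, Plan G 5. Plan G has the fewest and is eliminated.
Round 2: Plan E 19, Plan B 13. Plan E has a majority.

Plan E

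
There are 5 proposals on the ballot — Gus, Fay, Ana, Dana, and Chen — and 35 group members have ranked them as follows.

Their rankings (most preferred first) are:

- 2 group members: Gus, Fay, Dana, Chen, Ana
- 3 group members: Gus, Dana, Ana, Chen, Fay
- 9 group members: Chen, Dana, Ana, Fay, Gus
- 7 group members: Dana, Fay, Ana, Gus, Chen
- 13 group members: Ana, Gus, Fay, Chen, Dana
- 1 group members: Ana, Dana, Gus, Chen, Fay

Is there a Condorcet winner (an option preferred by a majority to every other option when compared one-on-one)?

Head-to-head results (35 voters total):
Gus vs Fay: Gus wins 19–16.
Gus vs Ana: Ana wins 30–5.
Gus vs Dana: Gus wins 18–17.
Gus vs Chen: Gus wins 26–9.
Fay vs Ana: Ana wins 26–9.
Fay vs Dana: Dana wins 20–15.
Fay vs Chen: Fay wins 22–13.
Ana vs Dana: Dana wins 21–14.
Ana vs Chen: Ana wins 24–11.
Dana vs Chen: Chen wins 22–13.
No candidate beats all others: Gus beats Dana beats Ana beats Gus, a majority cycle.

No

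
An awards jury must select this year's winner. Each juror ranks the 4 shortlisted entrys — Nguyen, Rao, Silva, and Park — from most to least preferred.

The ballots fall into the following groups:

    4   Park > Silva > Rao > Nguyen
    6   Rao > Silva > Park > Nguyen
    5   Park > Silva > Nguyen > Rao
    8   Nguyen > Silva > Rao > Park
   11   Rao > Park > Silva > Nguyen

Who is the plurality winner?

Rao

First-place vote totals:
  Nguyen: 8
  Rao: 17
  Silva: 0
  Park: 9
Rao has the most first-place votes.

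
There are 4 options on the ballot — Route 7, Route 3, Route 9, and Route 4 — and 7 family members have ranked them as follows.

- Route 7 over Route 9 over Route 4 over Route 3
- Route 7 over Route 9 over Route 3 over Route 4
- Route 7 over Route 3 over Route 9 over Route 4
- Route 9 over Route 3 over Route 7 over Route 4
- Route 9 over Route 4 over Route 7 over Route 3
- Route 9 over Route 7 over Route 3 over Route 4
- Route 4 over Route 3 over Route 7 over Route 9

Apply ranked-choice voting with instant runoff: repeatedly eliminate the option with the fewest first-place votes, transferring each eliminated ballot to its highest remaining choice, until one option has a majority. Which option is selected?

Round 1: Route 7 3, Route 9 3, Route 4 1, Route 3 0. Route 3 has the fewest and is eliminated.
Round 2: Route 7 3, Route 9 3, Route 4 1. Route 4 has the fewest and is eliminated.
Round 3: Route 7 4, Route 9 3. Route 7 has a majority.

Route 7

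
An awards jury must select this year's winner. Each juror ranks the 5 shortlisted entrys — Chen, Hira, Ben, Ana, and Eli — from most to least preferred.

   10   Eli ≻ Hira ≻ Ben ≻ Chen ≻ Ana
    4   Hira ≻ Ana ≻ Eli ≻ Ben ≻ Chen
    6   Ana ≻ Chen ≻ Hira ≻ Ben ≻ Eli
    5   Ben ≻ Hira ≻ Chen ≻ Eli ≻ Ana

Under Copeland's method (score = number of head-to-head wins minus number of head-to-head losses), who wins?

Hira

Pairwise results:
  Chen vs Hira: Hira wins 19–6.
  Chen vs Ben: Ben wins 19–6.
  Chen vs Ana: Chen wins 15–10.
  Chen vs Eli: Eli wins 14–11.
  Hira vs Ben: Hira wins 20–5.
  Hira vs Ana: Hira wins 19–6.
  Hira vs Eli: Hira wins 15–10.
  Ben vs Ana: Ben wins 15–10.
  Ben vs Eli: Eli wins 14–11.
  Ana vs Eli: Eli wins 15–10.
Copeland scores (wins − losses):
  Chen: 1 − 3 = -2
  Hira: 4 − 0 = 4
  Ben: 2 − 2 = 0
  Ana: 0 − 4 = -4
  Eli: 3 − 1 = 2
Hira has the best Copeland score.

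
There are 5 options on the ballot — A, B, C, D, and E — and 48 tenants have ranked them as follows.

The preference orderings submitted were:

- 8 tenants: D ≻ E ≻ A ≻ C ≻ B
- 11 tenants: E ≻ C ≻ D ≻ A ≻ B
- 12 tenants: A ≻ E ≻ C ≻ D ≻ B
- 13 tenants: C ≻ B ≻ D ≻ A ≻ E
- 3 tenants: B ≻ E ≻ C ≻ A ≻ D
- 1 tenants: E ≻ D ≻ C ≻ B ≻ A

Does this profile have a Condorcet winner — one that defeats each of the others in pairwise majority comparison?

No

Head-to-head results (48 voters total):
A vs B: A wins 31–17.
A vs C: C wins 28–20.
A vs D: D wins 33–15.
A vs E: A wins 25–23.
B vs C: C wins 45–3.
B vs D: D wins 32–16.
B vs E: E wins 32–16.
C vs D: C wins 39–9.
C vs E: E wins 35–13.
D vs E: E wins 27–21.
No candidate beats all others: A beats E beats C beats A, a majority cycle.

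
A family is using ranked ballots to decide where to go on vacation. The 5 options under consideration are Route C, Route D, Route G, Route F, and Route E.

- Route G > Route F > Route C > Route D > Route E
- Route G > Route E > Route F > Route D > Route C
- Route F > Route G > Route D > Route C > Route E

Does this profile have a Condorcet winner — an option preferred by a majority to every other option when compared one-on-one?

Head-to-head results (3 voters total):
Route C vs Route D: Route D wins 2–1.
Route C vs Route G: Route G wins 3–0.
Route C vs Route F: Route F wins 3–0.
Route C vs Route E: Route C wins 2–1.
Route D vs Route G: Route G wins 3–0.
Route D vs Route F: Route F wins 3–0.
Route D vs Route E: Route D wins 2–1.
Route G vs Route F: Route G wins 2–1.
Route G vs Route E: Route G wins 3–0.
Route F vs Route E: Route F wins 2–1.
Route G beats each rival — Route C (3–0), Route D (3–0), Route F (2–1), Route E (3–0) — so Route G is the Condorcet winner.

Yes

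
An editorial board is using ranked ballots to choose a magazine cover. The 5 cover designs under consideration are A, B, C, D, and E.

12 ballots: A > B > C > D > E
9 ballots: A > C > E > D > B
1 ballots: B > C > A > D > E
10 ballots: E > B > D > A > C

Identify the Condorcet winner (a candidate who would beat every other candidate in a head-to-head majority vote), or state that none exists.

Head-to-head results (32 voters total):
A vs B: A wins 21–11.
A vs C: A wins 31–1.
A vs D: A wins 22–10.
A vs E: A wins 22–10.
B vs C: B wins 23–9.
B vs D: B wins 23–9.
B vs E: E wins 19–13.
C vs D: C wins 22–10.
C vs E: C wins 22–10.
D vs E: E wins 19–13.
A beats each rival — B (21–11), C (31–1), D (22–10), E (22–10) — so A is the Condorcet winner.

A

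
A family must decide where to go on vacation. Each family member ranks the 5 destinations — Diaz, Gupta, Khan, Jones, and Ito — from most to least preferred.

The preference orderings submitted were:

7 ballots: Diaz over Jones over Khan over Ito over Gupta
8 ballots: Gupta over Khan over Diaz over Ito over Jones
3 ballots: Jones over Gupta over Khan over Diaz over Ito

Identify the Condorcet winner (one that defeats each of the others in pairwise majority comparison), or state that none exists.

There is no Condorcet winner

Head-to-head results (18 voters total):
Diaz vs Gupta: Gupta wins 11–7.
Diaz vs Khan: Khan wins 11–7.
Diaz vs Jones: Diaz wins 15–3.
Diaz vs Ito: Diaz wins 18–0.
Gupta vs Khan: Gupta wins 11–7.
Gupta vs Jones: Jones wins 10–8.
Gupta vs Ito: Gupta wins 11–7.
Khan vs Jones: Jones wins 10–8.
Khan vs Ito: Khan wins 18–0.
Jones vs Ito: Jones wins 10–8.
No candidate beats all others: Diaz beats Jones beats Gupta beats Diaz, a majority cycle.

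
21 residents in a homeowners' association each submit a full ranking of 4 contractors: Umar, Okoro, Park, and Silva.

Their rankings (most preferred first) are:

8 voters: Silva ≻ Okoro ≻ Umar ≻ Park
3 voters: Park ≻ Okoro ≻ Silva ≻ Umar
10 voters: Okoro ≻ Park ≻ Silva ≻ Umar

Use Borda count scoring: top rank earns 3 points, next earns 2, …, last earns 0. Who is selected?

Okoro

Borda scores:
  Umar: 8·1 + 3·0 + 10·0 = 8
  Okoro: 8·2 + 3·2 + 10·3 = 52
  Park: 8·0 + 3·3 + 10·2 = 29
  Silva: 8·3 + 3·1 + 10·1 = 37
Okoro has the highest total.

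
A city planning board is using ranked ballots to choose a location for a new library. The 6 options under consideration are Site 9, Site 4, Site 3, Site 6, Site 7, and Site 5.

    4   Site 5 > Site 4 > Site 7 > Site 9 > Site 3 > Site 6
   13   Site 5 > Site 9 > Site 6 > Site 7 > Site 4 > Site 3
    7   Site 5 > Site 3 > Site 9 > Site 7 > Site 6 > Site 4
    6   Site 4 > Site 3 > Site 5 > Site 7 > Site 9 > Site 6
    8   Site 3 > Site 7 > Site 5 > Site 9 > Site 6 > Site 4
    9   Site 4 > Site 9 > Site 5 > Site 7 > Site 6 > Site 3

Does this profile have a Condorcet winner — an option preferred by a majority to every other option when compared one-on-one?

Head-to-head results (47 voters total):
Site 9 vs Site 4: Site 9 wins 28–19.
Site 9 vs Site 3: Site 9 wins 26–21.
Site 9 vs Site 6: Site 9 wins 47–0.
Site 9 vs Site 7: Site 9 wins 29–18.
Site 9 vs Site 5: Site 5 wins 38–9.
Site 4 vs Site 3: Site 4 wins 32–15.
Site 4 vs Site 6: Site 6 wins 28–19.
Site 4 vs Site 7: Site 7 wins 28–19.
Site 4 vs Site 5: Site 5 wins 32–15.
Site 3 vs Site 6: Site 3 wins 25–22.
Site 3 vs Site 7: Site 7 wins 26–21.
Site 3 vs Site 5: Site 5 wins 33–14.
Site 6 vs Site 7: Site 7 wins 34–13.
Site 6 vs Site 5: Site 5 wins 47–0.
Site 7 vs Site 5: Site 5 wins 39–8.
Site 5 beats each rival — Site 9 (38–9), Site 4 (32–15), Site 3 (33–14), Site 6 (47–0), Site 7 (39–8) — so Site 5 is the Condorcet winner.

Yes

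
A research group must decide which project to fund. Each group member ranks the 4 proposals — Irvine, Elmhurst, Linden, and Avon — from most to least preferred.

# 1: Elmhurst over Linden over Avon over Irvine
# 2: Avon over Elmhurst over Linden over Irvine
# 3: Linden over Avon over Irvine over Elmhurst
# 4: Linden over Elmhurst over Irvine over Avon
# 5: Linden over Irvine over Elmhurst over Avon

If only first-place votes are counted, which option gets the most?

First-place vote totals:
  Irvine: 0
  Elmhurst: 1
  Linden: 3
  Avon: 1
Linden has the most first-place votes.

Linden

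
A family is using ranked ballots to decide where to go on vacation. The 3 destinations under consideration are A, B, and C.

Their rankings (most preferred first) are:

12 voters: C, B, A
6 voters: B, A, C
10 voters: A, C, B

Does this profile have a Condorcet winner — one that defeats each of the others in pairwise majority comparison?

Head-to-head results (28 voters total):
A vs B: B wins 18–10.
A vs C: A wins 16–12.
B vs C: C wins 22–6.
No candidate beats all others: A beats C beats B beats A, a majority cycle.

No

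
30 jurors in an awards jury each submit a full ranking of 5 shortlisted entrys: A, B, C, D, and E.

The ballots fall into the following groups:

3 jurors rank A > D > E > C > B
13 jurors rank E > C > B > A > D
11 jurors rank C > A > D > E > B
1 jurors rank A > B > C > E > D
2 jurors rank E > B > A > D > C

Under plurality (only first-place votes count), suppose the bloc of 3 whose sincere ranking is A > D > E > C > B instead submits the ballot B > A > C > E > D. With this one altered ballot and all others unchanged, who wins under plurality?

First-place totals with the altered ballot: A 1, B 3, C 11, D 0, E 15.
The winner is unchanged: still E.

E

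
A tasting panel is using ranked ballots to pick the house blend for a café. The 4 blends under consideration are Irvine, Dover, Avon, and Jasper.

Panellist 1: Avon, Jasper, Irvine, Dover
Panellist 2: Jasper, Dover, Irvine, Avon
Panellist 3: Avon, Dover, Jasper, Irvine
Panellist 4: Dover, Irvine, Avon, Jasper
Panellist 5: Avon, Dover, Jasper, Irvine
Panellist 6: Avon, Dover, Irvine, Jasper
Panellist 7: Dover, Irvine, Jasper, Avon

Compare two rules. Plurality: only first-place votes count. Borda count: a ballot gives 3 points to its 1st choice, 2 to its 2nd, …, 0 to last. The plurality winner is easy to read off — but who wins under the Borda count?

Plurality first-place counts: Irvine 0, Dover 2, Avon 4, Jasper 1 → Avon.
Borda totals: Irvine 7, Dover 14, Avon 13, Jasper 8 → Dover.

Dover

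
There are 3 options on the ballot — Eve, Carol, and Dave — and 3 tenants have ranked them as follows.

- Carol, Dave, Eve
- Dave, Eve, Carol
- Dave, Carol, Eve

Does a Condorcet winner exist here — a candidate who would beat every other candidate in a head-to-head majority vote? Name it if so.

Dave

Head-to-head results (3 voters total):
Eve vs Carol: Carol wins 2–1.
Eve vs Dave: Dave wins 3–0.
Carol vs Dave: Dave wins 2–1.
Dave beats each rival — Eve (3–0), Carol (2–1) — so Dave is the Condorcet winner.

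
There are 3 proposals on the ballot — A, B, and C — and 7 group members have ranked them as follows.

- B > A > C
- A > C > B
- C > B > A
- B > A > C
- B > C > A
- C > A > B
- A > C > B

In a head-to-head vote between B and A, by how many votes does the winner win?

Ballots ranking B above A: 4.
Ballots ranking A above B: 3.
B wins 4–3, a margin of 1.

1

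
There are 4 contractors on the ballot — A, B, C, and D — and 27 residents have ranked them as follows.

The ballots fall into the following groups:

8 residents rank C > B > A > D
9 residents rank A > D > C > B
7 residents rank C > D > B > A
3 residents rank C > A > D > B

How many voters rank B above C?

Ballots ranking B above C: 0.
Ballots ranking C above B: 8+9+7+3 = 27.
So 0 of 27 voters prefer B to C.

0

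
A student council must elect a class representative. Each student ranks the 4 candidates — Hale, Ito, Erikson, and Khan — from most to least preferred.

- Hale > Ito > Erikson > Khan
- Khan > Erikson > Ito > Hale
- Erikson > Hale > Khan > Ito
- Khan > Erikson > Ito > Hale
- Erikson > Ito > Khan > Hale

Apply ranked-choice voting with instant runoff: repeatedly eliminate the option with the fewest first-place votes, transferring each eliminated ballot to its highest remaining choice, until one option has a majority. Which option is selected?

Round 1: Erikson 2, Khan 2, Hale 1, Ito 0. Ito has the fewest and is eliminated.
Round 2: Erikson 2, Khan 2, Hale 1. Hale has the fewest and is eliminated.
Round 3: Erikson 3, Khan 2. Erikson has a majority.

Erikson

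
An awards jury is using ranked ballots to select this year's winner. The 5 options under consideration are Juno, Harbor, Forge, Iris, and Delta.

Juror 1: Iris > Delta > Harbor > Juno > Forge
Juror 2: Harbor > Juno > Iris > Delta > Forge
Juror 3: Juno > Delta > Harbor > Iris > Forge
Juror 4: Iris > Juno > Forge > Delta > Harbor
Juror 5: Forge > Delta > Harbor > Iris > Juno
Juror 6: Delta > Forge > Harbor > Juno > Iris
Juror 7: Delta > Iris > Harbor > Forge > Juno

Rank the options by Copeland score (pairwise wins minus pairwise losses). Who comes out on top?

Delta

Pairwise results:
  Juno vs Harbor: Harbor wins 5–2.
  Juno vs Forge: Juno wins 4–3.
  Juno vs Iris: Iris wins 4–3.
  Juno vs Delta: Delta wins 4–3.
  Harbor vs Forge: Harbor wins 4–3.
  Harbor vs Iris: Harbor wins 4–3.
  Harbor vs Delta: Delta wins 6–1.
  Forge vs Iris: Iris wins 5–2.
  Forge vs Delta: Delta wins 5–2.
  Iris vs Delta: Delta wins 4–3.
Copeland scores (wins − losses):
  Juno: 1 − 3 = -2
  Harbor: 3 − 1 = 2
  Forge: 0 − 4 = -4
  Iris: 2 − 2 = 0
  Delta: 4 − 0 = 4
Delta has the best Copeland score.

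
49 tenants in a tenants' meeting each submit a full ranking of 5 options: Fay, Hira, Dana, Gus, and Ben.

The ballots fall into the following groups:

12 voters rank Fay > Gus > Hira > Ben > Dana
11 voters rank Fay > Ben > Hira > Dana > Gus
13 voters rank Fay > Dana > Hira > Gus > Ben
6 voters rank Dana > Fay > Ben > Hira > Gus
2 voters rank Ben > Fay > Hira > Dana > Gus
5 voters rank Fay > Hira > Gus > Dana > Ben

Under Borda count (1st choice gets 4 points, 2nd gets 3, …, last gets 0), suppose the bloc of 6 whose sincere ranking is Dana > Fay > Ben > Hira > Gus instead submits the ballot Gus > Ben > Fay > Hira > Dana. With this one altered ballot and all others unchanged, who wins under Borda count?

Borda totals with the altered ballot: Fay 182, Hira 97, Dana 57, Gus 83, Ben 71.
The winner is unchanged: still Fay.

Fay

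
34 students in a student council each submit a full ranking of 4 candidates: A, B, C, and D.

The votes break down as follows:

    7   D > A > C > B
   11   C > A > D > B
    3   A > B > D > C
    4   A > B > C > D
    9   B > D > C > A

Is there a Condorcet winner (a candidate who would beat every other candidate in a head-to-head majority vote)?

Head-to-head results (34 voters total):
A vs B: A wins 25–9.
A vs C: C wins 20–14.
A vs D: A wins 18–16.
B vs C: C wins 18–16.
B vs D: D wins 18–16.
C vs D: D wins 19–15.
No candidate beats all others: A beats D beats C beats A, a majority cycle.

No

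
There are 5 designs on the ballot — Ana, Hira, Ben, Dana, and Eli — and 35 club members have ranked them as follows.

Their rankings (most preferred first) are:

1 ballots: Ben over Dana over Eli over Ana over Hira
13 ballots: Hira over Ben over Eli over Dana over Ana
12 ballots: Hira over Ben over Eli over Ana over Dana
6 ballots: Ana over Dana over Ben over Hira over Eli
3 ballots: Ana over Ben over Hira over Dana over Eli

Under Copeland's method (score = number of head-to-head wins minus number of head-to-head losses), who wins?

Hira

Pairwise results:
  Ana vs Hira: Hira wins 25–10.
  Ana vs Ben: Ben wins 26–9.
  Ana vs Dana: Ana wins 21–14.
  Ana vs Eli: Eli wins 26–9.
  Hira vs Ben: Hira wins 25–10.
  Hira vs Dana: Hira wins 28–7.
  Hira vs Eli: Hira wins 34–1.
  Ben vs Dana: Ben wins 29–6.
  Ben vs Eli: Ben wins 35–0.
  Dana vs Eli: Eli wins 25–10.
Copeland scores (wins − losses):
  Ana: 1 − 3 = -2
  Hira: 4 − 0 = 4
  Ben: 3 − 1 = 2
  Dana: 0 − 4 = -4
  Eli: 2 − 2 = 0
Hira has the best Copeland score.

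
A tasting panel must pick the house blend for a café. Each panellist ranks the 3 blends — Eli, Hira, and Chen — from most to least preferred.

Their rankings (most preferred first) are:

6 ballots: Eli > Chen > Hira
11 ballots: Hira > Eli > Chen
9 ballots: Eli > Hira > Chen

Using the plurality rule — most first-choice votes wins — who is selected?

Eli

First-place vote totals:
  Eli: 15
  Hira: 11
  Chen: 0
Eli has the most first-place votes.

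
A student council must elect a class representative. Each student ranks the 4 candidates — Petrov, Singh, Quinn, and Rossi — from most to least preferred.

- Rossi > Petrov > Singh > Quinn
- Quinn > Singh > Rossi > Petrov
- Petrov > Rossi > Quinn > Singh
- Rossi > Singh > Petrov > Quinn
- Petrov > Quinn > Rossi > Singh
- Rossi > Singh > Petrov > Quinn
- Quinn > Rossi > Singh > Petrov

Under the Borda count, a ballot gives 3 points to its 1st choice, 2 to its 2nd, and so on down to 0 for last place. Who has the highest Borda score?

Borda scores:
  Petrov: 2 + 0 + 3 + 1 + 3 + 1 + 0 = 10
  Singh: 1 + 2 + 0 + 2 + 0 + 2 + 1 = 8
  Quinn: 0 + 3 + 1 + 0 + 2 + 0 + 3 = 9
  Rossi: 3 + 1 + 2 + 3 + 1 + 3 + 2 = 15
Rossi has the highest total.

Rossi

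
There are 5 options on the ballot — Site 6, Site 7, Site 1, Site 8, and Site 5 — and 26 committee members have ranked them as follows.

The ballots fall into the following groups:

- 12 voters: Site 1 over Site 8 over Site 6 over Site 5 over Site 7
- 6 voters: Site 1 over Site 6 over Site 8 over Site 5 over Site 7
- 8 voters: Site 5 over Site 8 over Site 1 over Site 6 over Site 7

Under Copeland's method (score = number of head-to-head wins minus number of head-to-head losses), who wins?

Pairwise results:
  Site 6 vs Site 7: Site 6 wins 26–0.
  Site 6 vs Site 1: Site 1 wins 26–0.
  Site 6 vs Site 8: Site 8 wins 20–6.
  Site 6 vs Site 5: Site 6 wins 18–8.
  Site 7 vs Site 1: Site 1 wins 26–0.
  Site 7 vs Site 8: Site 8 wins 26–0.
  Site 7 vs Site 5: Site 5 wins 26–0.
  Site 1 vs Site 8: Site 1 wins 18–8.
  Site 1 vs Site 5: Site 1 wins 18–8.
  Site 8 vs Site 5: Site 8 wins 18–8.
Copeland scores (wins − losses):
  Site 6: 2 − 2 = 0
  Site 7: 0 − 4 = -4
  Site 1: 4 − 0 = 4
  Site 8: 3 − 1 = 2
  Site 5: 1 − 3 = -2
Site 1 has the best Copeland score.

Site 1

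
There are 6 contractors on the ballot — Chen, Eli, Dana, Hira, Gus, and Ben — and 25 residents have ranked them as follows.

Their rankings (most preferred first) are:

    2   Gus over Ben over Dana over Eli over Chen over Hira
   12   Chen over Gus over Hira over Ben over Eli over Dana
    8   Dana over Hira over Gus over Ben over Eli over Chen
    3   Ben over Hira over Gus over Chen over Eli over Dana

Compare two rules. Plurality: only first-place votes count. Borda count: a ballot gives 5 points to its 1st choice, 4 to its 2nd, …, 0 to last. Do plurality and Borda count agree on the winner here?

Plurality first-place counts: Chen 12, Eli 0, Dana 8, Hira 0, Gus 2, Ben 3 → Chen.
Borda totals: Chen 68, Eli 27, Dana 46, Hira 80, Gus 91, Ben 63 → Gus.
The two rules disagree: plurality picks Chen, Borda picks Gus.

No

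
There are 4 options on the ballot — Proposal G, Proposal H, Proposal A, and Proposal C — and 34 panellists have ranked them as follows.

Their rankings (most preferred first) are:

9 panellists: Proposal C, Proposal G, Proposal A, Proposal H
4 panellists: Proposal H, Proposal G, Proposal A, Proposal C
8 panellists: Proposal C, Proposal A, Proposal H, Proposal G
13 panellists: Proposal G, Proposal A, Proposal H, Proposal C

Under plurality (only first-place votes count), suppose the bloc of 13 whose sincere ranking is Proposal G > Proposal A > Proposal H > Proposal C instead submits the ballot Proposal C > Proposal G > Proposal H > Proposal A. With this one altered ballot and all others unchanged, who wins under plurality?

First-place totals with the altered ballot: Proposal G 0, Proposal H 4, Proposal A 0, Proposal C 30.
The winner is unchanged: still Proposal C.

Proposal C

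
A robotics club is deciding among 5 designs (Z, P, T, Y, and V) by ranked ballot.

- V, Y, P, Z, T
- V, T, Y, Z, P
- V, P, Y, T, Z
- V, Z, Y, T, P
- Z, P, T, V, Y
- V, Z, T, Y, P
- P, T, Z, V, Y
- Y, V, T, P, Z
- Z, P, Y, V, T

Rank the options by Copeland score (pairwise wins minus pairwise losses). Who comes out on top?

V

Pairwise results:
  Z vs P: Z wins 5–4.
  Z vs T: Z wins 5–4.
  Z vs Y: Z wins 5–4.
  Z vs V: V wins 6–3.
  P vs T: P wins 5–4.
  P vs Y: Y wins 5–4.
  P vs V: V wins 6–3.
  T vs Y: Y wins 5–4.
  T vs V: V wins 7–2.
  Y vs V: V wins 7–2.
Copeland scores (wins − losses):
  Z: 3 − 1 = 2
  P: 1 − 3 = -2
  T: 0 − 4 = -4
  Y: 2 − 2 = 0
  V: 4 − 0 = 4
V has the best Copeland score.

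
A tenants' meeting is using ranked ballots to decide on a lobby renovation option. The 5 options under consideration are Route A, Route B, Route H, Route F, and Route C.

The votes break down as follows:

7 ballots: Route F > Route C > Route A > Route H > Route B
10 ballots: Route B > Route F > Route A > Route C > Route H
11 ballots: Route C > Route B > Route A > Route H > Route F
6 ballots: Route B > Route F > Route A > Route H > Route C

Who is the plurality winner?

Route B

First-place vote totals:
  Route A: 0
  Route B: 16
  Route H: 0
  Route F: 7
  Route C: 11
Route B has the most first-place votes.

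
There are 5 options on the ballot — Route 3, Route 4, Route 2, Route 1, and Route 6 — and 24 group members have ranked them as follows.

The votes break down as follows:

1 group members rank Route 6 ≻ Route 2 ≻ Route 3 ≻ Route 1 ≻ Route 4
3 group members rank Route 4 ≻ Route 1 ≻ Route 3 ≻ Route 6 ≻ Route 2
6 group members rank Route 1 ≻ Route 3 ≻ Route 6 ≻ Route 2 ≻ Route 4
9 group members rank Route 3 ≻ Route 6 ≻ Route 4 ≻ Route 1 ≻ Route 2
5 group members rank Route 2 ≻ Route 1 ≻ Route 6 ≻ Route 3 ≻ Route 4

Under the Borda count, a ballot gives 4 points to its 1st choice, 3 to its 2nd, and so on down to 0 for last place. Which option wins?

Route 3

Borda scores:
  Route 3: 2 + 3·2 + 6·3 + 9·4 + 5·1 = 67
  Route 4: 0 + 3·4 + 6·0 + 9·2 + 5·0 = 30
  Route 2: 3 + 3·0 + 6·1 + 9·0 + 5·4 = 29
  Route 1: 1 + 3·3 + 6·4 + 9·1 + 5·3 = 58
  Route 6: 4 + 3·1 + 6·2 + 9·3 + 5·2 = 56
Route 3 has the highest total.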